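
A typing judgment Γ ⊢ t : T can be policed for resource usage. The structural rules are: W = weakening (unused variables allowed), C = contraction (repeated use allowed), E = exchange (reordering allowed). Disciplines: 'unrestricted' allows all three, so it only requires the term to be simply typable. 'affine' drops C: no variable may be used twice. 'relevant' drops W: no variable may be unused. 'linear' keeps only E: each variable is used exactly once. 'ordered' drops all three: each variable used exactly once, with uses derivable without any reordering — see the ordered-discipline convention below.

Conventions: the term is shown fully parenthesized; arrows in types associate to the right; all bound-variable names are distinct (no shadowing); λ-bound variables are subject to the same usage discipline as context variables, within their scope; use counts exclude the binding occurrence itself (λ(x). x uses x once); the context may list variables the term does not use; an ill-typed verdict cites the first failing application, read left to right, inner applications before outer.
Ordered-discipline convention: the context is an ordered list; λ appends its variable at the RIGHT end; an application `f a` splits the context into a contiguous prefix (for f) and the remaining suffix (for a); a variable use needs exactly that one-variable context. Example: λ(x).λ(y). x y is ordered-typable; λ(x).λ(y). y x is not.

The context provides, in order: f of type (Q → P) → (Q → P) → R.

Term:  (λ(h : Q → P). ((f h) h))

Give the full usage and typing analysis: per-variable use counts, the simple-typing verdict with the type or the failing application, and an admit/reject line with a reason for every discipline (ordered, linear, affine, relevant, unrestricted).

variable uses: f ×1, h [bound] ×2
use order (left to right): f, h, h
typing: ✓ — (Q → P) → R
ordered ✗ (repeated use of h ×2)
linear ✗ (repeated use of h ×2)
affine ✗ (repeated use of h ×2)
relevant ✓ (every one of f, h appears)
unrestricted ✓ (type-checks ((Q → P) → R) and nothing is barred)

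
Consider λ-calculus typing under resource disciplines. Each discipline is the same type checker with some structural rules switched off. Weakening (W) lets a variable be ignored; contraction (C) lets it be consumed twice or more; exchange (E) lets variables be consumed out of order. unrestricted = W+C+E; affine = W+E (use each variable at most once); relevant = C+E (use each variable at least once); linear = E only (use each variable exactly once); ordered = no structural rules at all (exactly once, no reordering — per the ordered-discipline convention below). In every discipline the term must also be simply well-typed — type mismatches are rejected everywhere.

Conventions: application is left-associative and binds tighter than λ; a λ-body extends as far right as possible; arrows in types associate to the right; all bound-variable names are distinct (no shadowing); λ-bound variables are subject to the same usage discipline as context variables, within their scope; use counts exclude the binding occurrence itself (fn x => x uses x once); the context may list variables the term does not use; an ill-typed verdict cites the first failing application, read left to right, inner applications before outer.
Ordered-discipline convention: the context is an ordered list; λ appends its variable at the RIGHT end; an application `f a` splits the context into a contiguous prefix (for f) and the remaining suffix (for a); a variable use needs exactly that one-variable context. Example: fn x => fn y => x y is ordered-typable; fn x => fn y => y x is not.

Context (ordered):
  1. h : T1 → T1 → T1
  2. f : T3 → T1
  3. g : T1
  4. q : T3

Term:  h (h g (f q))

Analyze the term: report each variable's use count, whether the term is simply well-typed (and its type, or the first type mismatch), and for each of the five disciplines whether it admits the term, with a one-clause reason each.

variable uses: h ×2; f ×1; g ×1; q ×1
left-to-right use order: h, h, g, f, q
typing: well-typed — term : T1 → T1
ordered: ✗ — repeated use of h ×2
linear: ✗ — repeated use of h ×2
affine: ✗ — repeated use of h ×2
relevant: ✓ — h, f, g, q: all used, weakening unneeded
unrestricted: ✓ — well-typed at T1 → T1; no restrictions here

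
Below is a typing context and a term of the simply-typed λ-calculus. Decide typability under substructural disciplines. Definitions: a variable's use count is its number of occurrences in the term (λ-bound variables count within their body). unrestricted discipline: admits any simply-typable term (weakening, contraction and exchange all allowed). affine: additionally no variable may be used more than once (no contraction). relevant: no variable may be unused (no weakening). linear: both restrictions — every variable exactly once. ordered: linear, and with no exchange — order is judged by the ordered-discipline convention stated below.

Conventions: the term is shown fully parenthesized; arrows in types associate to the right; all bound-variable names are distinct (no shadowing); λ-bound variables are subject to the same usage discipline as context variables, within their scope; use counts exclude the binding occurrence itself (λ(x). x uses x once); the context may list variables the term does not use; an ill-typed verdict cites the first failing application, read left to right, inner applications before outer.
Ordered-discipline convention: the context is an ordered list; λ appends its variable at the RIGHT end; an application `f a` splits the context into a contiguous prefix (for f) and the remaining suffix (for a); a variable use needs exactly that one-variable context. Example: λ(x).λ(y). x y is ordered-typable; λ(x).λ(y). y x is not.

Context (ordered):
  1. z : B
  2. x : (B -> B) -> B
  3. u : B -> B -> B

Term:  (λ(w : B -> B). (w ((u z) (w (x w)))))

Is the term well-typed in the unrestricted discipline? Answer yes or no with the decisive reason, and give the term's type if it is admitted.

yes — type-checks ((B -> B) -> B) and nothing is barred; term : (B -> B) -> B
use counts: z: 1, x: 1, u: 1, w (bound): 3
uses in reading order: w, u, z, w, x, w
typing: well-typed at (B -> B) -> B
all disciplines: ordered ✗ | linear ✗ | affine ✗ | relevant ✓ | unrestricted ✓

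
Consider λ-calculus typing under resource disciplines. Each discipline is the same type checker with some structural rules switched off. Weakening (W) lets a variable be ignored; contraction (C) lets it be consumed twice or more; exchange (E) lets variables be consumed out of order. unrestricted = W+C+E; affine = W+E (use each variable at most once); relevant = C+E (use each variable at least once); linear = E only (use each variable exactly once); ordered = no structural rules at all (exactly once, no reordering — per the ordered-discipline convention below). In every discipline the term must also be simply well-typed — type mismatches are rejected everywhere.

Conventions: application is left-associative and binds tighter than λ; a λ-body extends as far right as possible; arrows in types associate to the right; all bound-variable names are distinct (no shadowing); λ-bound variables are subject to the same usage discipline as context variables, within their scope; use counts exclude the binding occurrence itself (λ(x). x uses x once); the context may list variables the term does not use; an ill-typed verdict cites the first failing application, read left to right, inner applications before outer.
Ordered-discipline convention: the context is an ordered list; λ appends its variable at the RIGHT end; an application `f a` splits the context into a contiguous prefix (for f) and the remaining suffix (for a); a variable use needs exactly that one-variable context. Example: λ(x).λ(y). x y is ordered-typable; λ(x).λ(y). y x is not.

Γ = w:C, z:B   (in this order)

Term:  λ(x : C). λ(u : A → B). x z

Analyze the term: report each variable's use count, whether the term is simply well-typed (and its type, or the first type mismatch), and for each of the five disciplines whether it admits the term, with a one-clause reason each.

use counts: w: 0; z: 1; x (λ-bound): 1; u (λ-bound): 0
left-to-right use order: x, z
typing: ill-typed: can't apply a value of type C
ordered: ✗, not simply typable
linear: ✗, fails simple typing
affine: ✗, a type mismatch blocks all five
relevant: ✗, the type mismatch rejects it
unrestricted: ✗, not simply typable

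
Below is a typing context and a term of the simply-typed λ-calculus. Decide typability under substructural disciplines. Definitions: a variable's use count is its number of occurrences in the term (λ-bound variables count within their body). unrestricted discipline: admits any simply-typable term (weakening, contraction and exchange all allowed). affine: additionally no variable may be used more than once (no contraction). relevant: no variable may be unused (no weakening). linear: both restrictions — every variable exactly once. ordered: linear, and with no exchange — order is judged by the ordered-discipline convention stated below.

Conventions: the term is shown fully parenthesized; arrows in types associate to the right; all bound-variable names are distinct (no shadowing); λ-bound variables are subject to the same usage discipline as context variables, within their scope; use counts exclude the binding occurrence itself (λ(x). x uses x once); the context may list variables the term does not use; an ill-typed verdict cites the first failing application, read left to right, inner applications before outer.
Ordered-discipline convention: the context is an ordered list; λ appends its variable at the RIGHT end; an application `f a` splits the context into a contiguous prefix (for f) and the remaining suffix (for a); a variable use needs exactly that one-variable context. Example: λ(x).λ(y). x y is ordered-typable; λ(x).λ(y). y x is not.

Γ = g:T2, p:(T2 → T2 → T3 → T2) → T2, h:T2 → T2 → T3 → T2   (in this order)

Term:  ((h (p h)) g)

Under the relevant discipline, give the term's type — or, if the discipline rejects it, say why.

term : T3 → T2
counts: g: 1, p: 1, h: 2
use order (left to right): h, p, h, g
typing: well-typed — term : T3 → T2
summary: ordered ✗ | linear ✗ | affine ✗ | relevant ✓ | unrestricted ✓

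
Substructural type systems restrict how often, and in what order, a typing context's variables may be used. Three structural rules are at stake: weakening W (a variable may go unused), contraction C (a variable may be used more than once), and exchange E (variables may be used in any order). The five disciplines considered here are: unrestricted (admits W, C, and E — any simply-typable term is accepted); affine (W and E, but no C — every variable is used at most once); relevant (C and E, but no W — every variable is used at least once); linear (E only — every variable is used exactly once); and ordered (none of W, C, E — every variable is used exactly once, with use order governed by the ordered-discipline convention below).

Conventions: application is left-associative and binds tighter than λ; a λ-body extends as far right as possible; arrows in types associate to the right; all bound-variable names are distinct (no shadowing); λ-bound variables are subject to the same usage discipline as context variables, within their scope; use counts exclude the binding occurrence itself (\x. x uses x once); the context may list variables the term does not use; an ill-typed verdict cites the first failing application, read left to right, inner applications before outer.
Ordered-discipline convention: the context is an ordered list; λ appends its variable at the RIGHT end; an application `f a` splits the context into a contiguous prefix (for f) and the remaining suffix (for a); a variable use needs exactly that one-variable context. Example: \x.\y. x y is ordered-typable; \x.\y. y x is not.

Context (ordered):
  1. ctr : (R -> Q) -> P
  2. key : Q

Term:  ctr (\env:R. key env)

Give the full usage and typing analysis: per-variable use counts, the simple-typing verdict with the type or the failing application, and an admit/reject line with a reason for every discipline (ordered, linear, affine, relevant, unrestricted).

use counts: ctr: 1; key: 1; env [bound]: 1
order of uses: ctr, key, env
typing: ill-typed: non-function type Q applied to an argument
ordered ✗ (a type mismatch blocks all five)
linear ✗ (the type mismatch rejects it)
affine ✗ (not simply typable)
relevant ✗ (fails simple typing)
unrestricted ✗ (a type mismatch blocks all five)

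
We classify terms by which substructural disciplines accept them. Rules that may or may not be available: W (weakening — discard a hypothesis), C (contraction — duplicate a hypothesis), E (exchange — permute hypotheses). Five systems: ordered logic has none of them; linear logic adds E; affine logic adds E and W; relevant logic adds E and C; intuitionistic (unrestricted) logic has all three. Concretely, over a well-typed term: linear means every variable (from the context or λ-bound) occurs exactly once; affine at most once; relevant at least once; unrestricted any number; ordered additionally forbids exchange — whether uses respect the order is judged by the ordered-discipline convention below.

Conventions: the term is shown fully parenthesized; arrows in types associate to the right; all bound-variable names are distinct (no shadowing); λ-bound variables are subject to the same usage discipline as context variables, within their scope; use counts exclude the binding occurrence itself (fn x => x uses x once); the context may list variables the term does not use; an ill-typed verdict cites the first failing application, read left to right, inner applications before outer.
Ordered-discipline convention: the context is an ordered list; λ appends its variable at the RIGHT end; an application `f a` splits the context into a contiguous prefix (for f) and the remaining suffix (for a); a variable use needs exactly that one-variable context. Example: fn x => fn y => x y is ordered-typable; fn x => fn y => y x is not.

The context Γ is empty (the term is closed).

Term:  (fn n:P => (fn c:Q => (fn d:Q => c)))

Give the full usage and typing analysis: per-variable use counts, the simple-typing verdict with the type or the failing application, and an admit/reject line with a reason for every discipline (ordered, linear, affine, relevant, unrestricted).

usage: n (λ-bound) ×0, c (λ-bound) ×1, d (λ-bound) ×0
order of uses: c
typing: well-typed — term : P → Q → Q → Q
ordered ✗ (unused: n, d — weakening required)
linear ✗ (unused: n, d — weakening required)
affine ✓ (no duplicate uses among n, c, d)
relevant ✗ (unused: n, d — weakening required)
unrestricted ✓ (well-typed at P → Q → Q → Q; no restrictions here)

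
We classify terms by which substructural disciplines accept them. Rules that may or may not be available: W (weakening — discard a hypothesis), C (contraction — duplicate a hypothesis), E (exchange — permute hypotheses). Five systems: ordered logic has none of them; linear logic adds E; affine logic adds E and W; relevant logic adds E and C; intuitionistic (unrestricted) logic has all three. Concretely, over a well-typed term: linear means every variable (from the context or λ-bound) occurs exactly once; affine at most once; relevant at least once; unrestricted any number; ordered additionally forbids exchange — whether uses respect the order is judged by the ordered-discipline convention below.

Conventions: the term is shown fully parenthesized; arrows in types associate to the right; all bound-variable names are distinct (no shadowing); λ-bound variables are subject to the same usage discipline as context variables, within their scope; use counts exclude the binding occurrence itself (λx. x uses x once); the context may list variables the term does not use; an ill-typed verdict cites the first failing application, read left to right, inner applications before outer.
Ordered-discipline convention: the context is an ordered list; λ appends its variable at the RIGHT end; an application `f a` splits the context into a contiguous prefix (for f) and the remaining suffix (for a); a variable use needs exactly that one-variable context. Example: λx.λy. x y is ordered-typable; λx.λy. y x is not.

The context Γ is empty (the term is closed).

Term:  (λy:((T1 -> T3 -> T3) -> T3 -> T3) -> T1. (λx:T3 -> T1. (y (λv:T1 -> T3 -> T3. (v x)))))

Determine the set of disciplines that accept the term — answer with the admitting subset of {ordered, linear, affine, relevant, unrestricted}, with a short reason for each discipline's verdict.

accepted by: none
use counts: y [bound]=1; x [bound]=1; v [bound]=1
uses in reading order: y, v, x
typing: ill-typed: a function awaiting T1 gets T3 -> T1
ordered: ✗, not simply typable
linear: ✗, fails simple typing
affine: ✗, a type mismatch blocks all five
relevant: ✗, the type mismatch rejects it
unrestricted: ✗, not simply typable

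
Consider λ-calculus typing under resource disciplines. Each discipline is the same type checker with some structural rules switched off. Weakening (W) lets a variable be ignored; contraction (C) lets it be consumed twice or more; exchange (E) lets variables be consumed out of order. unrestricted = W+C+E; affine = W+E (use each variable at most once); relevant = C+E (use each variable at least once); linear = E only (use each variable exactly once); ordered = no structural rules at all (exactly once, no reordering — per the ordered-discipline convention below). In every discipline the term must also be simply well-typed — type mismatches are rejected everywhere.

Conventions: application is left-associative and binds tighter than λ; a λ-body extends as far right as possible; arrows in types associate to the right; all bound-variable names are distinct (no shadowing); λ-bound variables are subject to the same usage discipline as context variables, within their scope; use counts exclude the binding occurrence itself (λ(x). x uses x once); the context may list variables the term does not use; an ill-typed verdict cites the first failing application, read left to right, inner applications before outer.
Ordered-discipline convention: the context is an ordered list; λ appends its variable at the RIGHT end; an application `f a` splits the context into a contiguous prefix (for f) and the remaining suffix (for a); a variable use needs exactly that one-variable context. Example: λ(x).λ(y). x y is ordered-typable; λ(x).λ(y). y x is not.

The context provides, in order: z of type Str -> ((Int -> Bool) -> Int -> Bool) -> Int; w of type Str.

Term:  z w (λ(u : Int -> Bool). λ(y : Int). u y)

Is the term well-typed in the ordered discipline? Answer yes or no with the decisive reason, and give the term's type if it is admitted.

yes — one use each (z, w, u, y); ordered split holds; term : Int
counts: z: 1, w: 1, u (bound): 1, y (bound): 1
uses in reading order: z, w, u, y
typing: the term checks, with type Int
per-discipline verdicts: ordered ✓ | linear ✓ | affine ✓ | relevant ✓ | unrestricted ✓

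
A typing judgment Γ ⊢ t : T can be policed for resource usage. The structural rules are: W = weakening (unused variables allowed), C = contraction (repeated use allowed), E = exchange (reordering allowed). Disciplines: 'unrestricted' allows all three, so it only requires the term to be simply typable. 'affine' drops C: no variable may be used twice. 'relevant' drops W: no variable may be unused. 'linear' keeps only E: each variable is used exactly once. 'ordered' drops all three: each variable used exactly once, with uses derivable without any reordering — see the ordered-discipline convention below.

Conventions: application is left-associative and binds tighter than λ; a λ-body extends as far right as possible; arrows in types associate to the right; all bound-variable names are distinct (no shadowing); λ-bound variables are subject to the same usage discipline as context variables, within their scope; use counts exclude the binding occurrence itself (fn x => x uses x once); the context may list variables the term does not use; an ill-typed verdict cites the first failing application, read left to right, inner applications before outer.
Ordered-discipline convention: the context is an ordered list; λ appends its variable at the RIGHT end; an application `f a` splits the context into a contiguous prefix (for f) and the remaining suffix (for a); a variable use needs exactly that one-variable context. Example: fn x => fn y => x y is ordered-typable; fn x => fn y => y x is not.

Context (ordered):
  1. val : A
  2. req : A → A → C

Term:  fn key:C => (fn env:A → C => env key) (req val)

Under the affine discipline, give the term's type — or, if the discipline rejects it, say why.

not well-typed under affine — the type mismatch rejects it
use counts: val=1; req=1; key [bound]=1; env [bound]=1
left-to-right use order: env, key, req, val
typing: ill-typed: argument of type C where A is required
across the five disciplines: ordered ✗, linear ✗, affine ✗, relevant ✗, unrestricted ✗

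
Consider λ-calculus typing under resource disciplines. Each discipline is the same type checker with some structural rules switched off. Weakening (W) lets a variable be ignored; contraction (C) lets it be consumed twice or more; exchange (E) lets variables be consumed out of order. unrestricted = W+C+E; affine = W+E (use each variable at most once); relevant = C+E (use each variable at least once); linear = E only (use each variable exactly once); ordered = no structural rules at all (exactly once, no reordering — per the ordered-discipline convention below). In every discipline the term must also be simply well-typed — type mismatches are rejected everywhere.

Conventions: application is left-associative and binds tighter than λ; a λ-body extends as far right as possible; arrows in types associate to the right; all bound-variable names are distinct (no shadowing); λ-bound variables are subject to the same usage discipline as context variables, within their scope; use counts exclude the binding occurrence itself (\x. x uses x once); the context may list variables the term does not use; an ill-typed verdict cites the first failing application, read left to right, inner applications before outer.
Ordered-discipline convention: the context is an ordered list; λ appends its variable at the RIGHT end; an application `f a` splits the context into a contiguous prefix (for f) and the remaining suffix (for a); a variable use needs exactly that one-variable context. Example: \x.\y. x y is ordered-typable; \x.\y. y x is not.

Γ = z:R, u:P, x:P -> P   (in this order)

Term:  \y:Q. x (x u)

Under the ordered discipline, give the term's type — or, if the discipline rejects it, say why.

not well-typed under ordered — repeated use of x ×2; z, y never used (weakening)
variable uses: z: 0, u: 1, x: 2, y (bound): 0
use order (left to right): x, x, u
typing: well-typed at Q -> P
per-discipline verdicts: ordered ✗ · linear ✗ · affine ✗ · relevant ✗ · unrestricted ✓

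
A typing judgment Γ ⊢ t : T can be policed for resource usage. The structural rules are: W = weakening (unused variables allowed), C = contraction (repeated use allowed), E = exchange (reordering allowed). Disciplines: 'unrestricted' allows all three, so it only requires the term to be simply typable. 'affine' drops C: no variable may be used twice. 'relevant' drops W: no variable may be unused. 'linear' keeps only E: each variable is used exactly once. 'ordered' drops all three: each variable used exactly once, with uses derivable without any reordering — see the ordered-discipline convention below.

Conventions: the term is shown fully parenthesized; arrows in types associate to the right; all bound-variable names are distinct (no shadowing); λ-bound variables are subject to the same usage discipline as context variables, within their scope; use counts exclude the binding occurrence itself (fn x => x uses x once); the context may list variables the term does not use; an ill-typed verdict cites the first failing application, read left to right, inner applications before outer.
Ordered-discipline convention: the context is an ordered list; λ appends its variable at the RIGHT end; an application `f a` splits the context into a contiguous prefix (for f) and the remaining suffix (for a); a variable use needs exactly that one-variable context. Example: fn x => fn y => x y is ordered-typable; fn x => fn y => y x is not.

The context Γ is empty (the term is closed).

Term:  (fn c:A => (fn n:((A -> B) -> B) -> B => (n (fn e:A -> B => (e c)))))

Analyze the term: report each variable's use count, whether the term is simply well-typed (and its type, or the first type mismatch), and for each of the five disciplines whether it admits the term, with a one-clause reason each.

use counts: c (bound): 1; n (bound): 1; e (bound): 1
use order (left to right): n, e, c
typing: ✓ — A -> (((A -> B) -> B) -> B) -> B
ordered: ✗, no ordered split (uses run n, e, c)
linear: ✓, c, n, e: one use apiece
affine: ✓, at most one use each (c, n, e)
relevant: ✓, at least one use each (c, n, e)
unrestricted: ✓, type-checks (A -> (((A -> B) -> B) -> B) -> B) and nothing is barred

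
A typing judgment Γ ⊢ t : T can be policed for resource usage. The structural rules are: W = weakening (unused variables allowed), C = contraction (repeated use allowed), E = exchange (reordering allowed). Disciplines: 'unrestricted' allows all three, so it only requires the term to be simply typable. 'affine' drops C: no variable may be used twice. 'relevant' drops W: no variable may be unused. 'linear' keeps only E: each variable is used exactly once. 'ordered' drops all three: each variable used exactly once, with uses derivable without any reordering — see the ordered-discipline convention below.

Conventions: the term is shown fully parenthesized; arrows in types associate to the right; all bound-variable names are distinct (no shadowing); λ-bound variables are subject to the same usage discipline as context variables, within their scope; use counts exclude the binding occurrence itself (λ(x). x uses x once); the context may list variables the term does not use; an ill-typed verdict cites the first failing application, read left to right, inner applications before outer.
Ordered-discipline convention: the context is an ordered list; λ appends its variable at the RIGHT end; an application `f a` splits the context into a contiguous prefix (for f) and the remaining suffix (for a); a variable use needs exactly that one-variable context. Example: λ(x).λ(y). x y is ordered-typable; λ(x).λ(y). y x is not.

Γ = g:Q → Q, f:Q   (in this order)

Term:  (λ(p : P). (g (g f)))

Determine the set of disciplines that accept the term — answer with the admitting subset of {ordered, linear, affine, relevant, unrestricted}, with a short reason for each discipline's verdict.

admitted in: unrestricted
counts: g: 2×, f: 1×, p (λ-bound): 0×
use order (left to right): g, g, f
typing: well-typed at P → Q
ordered ✗ (needs contraction — g ×2; p never used (weakening))
linear ✗ (needs contraction — g ×2; p never used (weakening))
affine ✗ (needs contraction — g ×2)
relevant ✗ (p never used (weakening))
unrestricted ✓ (well-typed at P → Q; no restrictions here)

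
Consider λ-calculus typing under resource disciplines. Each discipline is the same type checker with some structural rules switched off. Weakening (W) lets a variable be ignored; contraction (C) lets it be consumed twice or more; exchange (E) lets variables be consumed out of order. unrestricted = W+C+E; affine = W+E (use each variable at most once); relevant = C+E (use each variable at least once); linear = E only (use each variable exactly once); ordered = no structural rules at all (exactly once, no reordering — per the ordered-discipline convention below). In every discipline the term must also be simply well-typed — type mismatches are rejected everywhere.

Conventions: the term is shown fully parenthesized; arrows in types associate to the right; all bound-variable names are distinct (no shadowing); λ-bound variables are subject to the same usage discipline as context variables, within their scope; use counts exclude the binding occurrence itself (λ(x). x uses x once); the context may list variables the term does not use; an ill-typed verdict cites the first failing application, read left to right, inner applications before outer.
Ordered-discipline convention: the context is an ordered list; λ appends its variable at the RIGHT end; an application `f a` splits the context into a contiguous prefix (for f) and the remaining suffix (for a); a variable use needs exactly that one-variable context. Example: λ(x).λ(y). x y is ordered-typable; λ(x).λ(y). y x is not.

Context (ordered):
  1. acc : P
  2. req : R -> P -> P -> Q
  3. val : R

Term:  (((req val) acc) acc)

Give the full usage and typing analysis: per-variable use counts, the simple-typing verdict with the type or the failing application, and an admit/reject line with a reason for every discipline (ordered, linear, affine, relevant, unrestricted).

usage: acc: 2, req: 1, val: 1
uses in reading order: req, val, acc, acc
typing: ✓ — Q
ordered ✗ (acc ×2 used more than once (contraction))
linear ✗ (acc ×2 used more than once (contraction))
affine ✗ (acc ×2 used more than once (contraction))
relevant ✓ (at least one use each (acc, req, val))
unrestricted ✓ (simply typable at Q; W, C, E all held)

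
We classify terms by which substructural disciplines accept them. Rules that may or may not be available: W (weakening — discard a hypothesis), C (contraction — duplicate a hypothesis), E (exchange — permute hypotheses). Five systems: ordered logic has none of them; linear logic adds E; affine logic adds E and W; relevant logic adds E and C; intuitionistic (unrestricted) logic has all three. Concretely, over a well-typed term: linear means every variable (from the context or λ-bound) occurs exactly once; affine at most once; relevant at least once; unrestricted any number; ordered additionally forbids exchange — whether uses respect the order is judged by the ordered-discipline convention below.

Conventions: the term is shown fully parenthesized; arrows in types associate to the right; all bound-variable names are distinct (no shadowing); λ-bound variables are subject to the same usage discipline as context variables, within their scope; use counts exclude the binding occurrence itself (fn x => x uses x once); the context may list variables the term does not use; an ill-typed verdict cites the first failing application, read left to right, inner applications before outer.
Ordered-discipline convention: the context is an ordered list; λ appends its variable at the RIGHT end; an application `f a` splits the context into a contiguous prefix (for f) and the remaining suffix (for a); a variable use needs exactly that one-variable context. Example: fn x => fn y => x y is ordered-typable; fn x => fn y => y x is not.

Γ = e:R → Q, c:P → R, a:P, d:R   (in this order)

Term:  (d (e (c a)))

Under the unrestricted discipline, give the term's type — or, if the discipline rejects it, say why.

not well-typed under unrestricted — a type mismatch blocks all five
use counts: e: 1; c: 1; a: 1; d: 1
use order (left to right): d, e, c, a
typing: ill-typed: applying a non-function (R)
all disciplines: ordered ✗ | linear ✗ | affine ✗ | relevant ✗ | unrestricted ✗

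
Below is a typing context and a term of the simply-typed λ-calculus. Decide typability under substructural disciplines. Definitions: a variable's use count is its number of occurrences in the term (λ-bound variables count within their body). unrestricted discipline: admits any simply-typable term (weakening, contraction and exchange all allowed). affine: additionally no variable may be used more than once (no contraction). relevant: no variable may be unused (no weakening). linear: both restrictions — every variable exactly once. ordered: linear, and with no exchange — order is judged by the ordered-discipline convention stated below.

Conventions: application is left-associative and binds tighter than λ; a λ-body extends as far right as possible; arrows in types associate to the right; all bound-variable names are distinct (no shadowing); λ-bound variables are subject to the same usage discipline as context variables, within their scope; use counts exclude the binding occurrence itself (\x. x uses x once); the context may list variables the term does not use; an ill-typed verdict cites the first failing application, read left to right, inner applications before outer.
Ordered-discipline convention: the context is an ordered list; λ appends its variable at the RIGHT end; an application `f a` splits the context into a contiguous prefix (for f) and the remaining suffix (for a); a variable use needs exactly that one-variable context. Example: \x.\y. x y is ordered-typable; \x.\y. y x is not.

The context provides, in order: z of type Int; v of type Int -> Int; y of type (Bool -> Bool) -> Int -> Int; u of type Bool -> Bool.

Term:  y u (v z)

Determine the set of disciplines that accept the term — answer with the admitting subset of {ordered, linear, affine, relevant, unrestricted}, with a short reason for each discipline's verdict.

accepted by: linear, affine, relevant, unrestricted
counts: z: 1×; v: 1×; y: 1×; u: 1×
use order (left to right): y, u, v, z
typing: well-typed — term : Int
ordered: ✗, no ordered split (uses run y, u, v, z)
linear: ✓, z, v, y, u: one use apiece
affine: ✓, z, v, y, u: no repeats, contraction unneeded
relevant: ✓, every one of z, v, y, u appears
unrestricted: ✓, well-typed at Int; no restrictions here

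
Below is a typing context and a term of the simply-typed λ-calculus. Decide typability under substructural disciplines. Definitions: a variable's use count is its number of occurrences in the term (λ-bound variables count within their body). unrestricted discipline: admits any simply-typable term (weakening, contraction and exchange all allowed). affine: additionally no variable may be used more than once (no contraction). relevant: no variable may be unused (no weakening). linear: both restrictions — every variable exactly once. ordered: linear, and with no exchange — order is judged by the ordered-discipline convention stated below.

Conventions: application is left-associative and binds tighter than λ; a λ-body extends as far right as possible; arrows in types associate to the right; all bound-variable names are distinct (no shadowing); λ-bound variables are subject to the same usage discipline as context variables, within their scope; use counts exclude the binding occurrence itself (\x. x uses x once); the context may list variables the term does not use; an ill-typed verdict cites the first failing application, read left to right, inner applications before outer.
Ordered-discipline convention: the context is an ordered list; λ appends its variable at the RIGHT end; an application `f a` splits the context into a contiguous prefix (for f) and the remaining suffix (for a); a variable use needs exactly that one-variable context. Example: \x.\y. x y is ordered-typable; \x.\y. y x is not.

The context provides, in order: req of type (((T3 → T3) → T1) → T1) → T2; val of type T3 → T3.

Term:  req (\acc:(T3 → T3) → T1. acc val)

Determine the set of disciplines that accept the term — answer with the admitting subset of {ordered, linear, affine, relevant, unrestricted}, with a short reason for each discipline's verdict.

admitting disciplines: linear, affine, relevant, unrestricted
counts: req=1, val=1, acc (bound)=1
order of uses: req, acc, val
typing: ✓ — T2
ordered ✗ (no contiguous prefix/suffix split fits req, acc, val)
linear ✓ (req, val, acc: one use apiece)
affine ✓ (none of req, val, acc used more than once)
relevant ✓ (at least one use each (req, val, acc))
unrestricted ✓ (type-checks (T2) and nothing is barred)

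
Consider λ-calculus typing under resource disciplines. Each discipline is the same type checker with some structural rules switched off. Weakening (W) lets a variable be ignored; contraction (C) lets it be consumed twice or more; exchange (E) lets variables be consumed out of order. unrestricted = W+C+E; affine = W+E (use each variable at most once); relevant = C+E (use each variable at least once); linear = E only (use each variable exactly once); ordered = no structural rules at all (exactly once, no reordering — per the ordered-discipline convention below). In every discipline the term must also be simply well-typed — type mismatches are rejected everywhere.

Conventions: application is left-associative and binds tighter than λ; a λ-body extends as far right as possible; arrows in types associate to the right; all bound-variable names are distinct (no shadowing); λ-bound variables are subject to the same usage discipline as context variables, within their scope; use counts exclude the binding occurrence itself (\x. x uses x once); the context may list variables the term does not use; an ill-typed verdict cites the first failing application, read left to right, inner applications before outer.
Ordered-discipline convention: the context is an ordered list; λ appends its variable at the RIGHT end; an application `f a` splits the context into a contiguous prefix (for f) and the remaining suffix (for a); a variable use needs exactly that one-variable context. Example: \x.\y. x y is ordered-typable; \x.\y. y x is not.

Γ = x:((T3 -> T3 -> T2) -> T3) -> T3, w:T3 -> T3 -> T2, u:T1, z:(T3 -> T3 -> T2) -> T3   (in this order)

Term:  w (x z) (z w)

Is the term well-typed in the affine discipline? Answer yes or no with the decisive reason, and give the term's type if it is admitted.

no — uses contraction: w ×2, z ×2
variable uses: x: 1, w: 2, u: 0, z: 2
left-to-right use order: w, x, z, z, w
typing: well-typed at T2
all disciplines: ordered ✗ · linear ✗ · affine ✗ · relevant ✗ · unrestricted ✓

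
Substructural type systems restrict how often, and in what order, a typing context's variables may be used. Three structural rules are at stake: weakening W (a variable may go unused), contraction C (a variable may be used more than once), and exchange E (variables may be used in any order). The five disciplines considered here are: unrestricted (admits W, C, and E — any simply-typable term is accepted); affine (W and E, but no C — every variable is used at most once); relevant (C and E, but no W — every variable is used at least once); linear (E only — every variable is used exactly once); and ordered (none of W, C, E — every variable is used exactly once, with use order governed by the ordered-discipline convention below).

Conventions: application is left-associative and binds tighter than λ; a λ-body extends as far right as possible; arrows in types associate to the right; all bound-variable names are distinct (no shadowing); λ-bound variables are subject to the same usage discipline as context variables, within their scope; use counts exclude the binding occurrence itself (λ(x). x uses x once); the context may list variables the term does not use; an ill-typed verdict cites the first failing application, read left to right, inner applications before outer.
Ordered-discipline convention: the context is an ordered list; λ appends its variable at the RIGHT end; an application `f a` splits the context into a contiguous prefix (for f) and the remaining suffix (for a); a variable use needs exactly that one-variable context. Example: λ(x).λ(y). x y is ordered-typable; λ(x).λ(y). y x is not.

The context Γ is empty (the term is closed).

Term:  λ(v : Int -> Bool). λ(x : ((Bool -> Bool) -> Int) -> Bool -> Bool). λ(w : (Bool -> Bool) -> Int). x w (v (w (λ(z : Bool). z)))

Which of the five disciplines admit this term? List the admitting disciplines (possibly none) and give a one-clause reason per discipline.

admitting disciplines: relevant, unrestricted
counts: v [bound]: 1, x [bound]: 1, w [bound]: 2, z [bound]: 1
uses in reading order: x, w, v, w, z
typing: well-typed at (Int -> Bool) -> (((Bool -> Bool) -> Int) -> Bool -> Bool) -> ((Bool -> Bool) -> Int) -> Bool
ordered ✗ (needs contraction — w ×2)
linear ✗ (needs contraction — w ×2)
affine ✗ (needs contraction — w ×2)
relevant ✓ (at least one use each (v, x, w, z))
unrestricted ✓ (typability at (Int -> Bool) -> (((Bool -> Bool) -> Int) -> Bool -> Bool) -> ((Bool -> Bool) -> Int) -> Bool is all that's needed)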